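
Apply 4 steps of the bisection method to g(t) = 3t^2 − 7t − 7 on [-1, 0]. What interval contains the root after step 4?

[-0.8125, -0.75]

t = -0.5 gives g = -2.75, negative; keep [-1, -0.5]
t = -0.75 gives g = -0.0625, negative; keep [-1, -0.75]
t = -0.875 gives g = 1.421875, positive; keep [-0.875, -0.75]
t = -0.8125 gives g = 0.668, positive; keep [-0.8125, -0.75]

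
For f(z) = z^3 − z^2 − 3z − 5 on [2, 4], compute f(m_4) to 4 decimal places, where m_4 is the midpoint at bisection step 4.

midpoint 3: f = 4 > 0 → [2, 3]
midpoint 2.5: f = -3.125 < 0 → [2.5, 3]
midpoint 2.75: f = -0.015625 < 0 → [2.75, 3]
midpoint 2.875: f = 1.873 > 0 → [2.75, 2.875]

1.8730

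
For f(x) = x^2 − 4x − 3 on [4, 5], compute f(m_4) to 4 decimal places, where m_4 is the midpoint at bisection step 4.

0.2227

midpoint 4.5: f = -0.75 < 0 → [4.5, 5]
midpoint 4.75: f = 0.5625 > 0 → [4.5, 4.75]
midpoint 4.625: f = -0.109375 < 0 → [4.625, 4.75]
midpoint 4.6875: f = 0.2227 > 0 → [4.625, 4.6875]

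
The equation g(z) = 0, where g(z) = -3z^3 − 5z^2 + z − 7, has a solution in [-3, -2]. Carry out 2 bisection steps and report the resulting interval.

[-2.5, -2.25]

z = -2.5 gives g = 6.125, positive; keep [-2.5, -2]
z = -2.25 gives g = -0.390625, negative; keep [-2.5, -2.25]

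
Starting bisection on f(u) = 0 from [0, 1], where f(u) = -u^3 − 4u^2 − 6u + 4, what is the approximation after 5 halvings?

0.46875

m = 0.5, f(m) = -0.125 (−); new bracket [0, 0.5]
m = 0.25, f(m) = 2.234375 (+); new bracket [0.25, 0.5]
m = 0.375, f(m) = 1.134766 (+); new bracket [0.375, 0.5]
m = 0.4375, f(m) = 0.5256 (+); new bracket [0.4375, 0.5]
m = 0.46875, f(m) = 0.2056 (+); new bracket [0.46875, 0.5]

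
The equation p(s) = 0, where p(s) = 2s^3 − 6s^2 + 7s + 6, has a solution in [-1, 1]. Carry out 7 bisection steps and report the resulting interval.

s = 0 gives p = 6, positive; keep [-1, 0]
s = -0.5 gives p = 0.75, positive; keep [-1, -0.5]
s = -0.75 gives p = -3.46875, negative; keep [-0.75, -0.5]
s = -0.625 gives p = -1.207, negative; keep [-0.625, -0.5]
s = -0.5625 gives p = -0.1919, negative; keep [-0.5625, -0.5]
s = -0.53125 gives p = 0.288, positive; keep [-0.5625, -0.53125]
s = -0.546875 gives p = 0.0503, positive; keep [-0.5625, -0.546875]

[-0.5625, -0.546875]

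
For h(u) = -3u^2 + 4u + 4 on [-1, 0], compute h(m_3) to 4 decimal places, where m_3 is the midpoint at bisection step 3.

0.3281

m = -0.5, h(m) = 1.25 (+); new bracket [-1, -0.5]
m = -0.75, h(m) = -0.6875 (−); new bracket [-0.75, -0.5]
m = -0.625, h(m) = 0.328125 (+); new bracket [-0.75, -0.625]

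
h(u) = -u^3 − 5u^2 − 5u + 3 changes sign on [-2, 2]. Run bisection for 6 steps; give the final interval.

midpoint 0: h = 3 > 0 → [0, 2]
midpoint 1: h = -8 < 0 → [0, 1]
midpoint 0.5: h = -0.875 < 0 → [0, 0.5]
midpoint 0.25: h = 1.4219 > 0 → [0.25, 0.5]
midpoint 0.375: h = 0.3691 > 0 → [0.375, 0.5]
midpoint 0.4375: h = -0.2283 < 0 → [0.375, 0.4375]

[0.375, 0.4375]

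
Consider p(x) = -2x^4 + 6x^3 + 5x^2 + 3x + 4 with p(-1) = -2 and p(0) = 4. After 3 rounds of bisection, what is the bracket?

[-1, -0.875]

midpoint -0.5: p = 2.875 > 0 → [-1, -0.5]
midpoint -0.75: p = 1.398438 > 0 → [-1, -0.75]
midpoint -0.875: p = 0.01123 > 0 → [-1, -0.875]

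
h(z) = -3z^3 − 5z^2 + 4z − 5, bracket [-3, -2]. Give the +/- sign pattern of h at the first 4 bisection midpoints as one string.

h(-2.5) = 0.625 > 0, so the root lies in [-2.5, -2]
h(-2.25) = -5.140625 < 0, so the root lies in [-2.5, -2.25]
h(-2.375) = -2.513672 < 0, so the root lies in [-2.5, -2.375]
h(-2.4375) = -1.0105 < 0, so the root lies in [-2.5, -2.4375]

+---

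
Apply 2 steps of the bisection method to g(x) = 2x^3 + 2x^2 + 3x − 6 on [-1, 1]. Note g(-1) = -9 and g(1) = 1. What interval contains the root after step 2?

[0.5, 1]

g(0) = -6 < 0, so the root lies in [0, 1]
g(0.5) = -3.75 < 0, so the root lies in [0.5, 1]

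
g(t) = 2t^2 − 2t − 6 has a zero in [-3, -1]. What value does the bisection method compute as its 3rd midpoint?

-1.25

t = -2 gives g = 6, positive; keep [-2, -1]
t = -1.5 gives g = 1.5, positive; keep [-1.5, -1]
t = -1.25 gives g = -0.375, negative; keep [-1.5, -1.25]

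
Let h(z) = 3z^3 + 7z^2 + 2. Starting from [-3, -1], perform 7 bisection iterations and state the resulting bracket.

[-2.453125, -2.4375]

h(-2) = 6 > 0, so the root lies in [-3, -2]
h(-2.5) = -1.125 < 0, so the root lies in [-2.5, -2]
h(-2.25) = 3.265625 > 0, so the root lies in [-2.5, -2.25]
h(-2.375) = 1.2949 > 0, so the root lies in [-2.5, -2.375]
h(-2.4375) = 0.1433 > 0, so the root lies in [-2.5, -2.4375]
h(-2.46875) = -0.476 < 0, so the root lies in [-2.46875, -2.4375]
h(-2.453125) = -0.1627 < 0, so the root lies in [-2.453125, -2.4375]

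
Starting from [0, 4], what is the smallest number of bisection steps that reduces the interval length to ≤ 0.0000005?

23

Width after n steps is 4/2^n. Need 2^n ≥ 4/0.0000005 = 8000000.
2^22 = 4194304 < 8000000 ≤ 2^23 = 8388608, so n = 23.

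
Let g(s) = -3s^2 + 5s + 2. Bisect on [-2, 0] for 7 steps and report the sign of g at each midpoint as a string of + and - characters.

s = -1 gives g = -6, negative; keep [-1, 0]
s = -0.5 gives g = -1.25, negative; keep [-0.5, 0]
s = -0.25 gives g = 0.5625, positive; keep [-0.5, -0.25]
s = -0.375 gives g = -0.2969, negative; keep [-0.375, -0.25]
s = -0.3125 gives g = 0.1445, positive; keep [-0.375, -0.3125]
s = -0.34375 gives g = -0.0732, negative; keep [-0.34375, -0.3125]
s = -0.328125 gives g = 0.0364, positive; keep [-0.34375, -0.328125]

--+-+-+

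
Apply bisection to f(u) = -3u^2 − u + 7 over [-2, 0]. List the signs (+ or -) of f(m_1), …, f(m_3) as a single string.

++-

m = -1, f(m) = 5 (+); new bracket [-2, -1]
m = -1.5, f(m) = 1.75 (+); new bracket [-2, -1.5]
m = -1.75, f(m) = -0.4375 (−); new bracket [-1.75, -1.5]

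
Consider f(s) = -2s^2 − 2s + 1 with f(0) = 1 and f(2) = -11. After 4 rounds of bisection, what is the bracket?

f(1) = -3 < 0, so the root lies in [0, 1]
f(0.5) = -0.5 < 0, so the root lies in [0, 0.5]
f(0.25) = 0.375 > 0, so the root lies in [0.25, 0.5]
f(0.375) = -0.0312 < 0, so the root lies in [0.25, 0.375]

[0.25, 0.375]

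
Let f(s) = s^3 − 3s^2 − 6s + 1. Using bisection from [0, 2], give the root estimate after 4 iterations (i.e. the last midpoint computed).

0.125

m = 1, f(m) = -7 (−); new bracket [0, 1]
m = 0.5, f(m) = -2.625 (−); new bracket [0, 0.5]
m = 0.25, f(m) = -0.671875 (−); new bracket [0, 0.25]
m = 0.125, f(m) = 0.2051 (+); new bracket [0.125, 0.25]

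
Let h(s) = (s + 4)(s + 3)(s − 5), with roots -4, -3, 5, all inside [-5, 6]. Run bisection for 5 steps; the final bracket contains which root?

5

s = 0.5 gives h = -70.875, negative; keep [0.5, 6]
s = 3.25 gives h = -79.296875, negative; keep [3.25, 6]
s = 4.625 gives h = -24.662109, negative; keep [4.625, 6]
s = 5.3125 gives h = 24.1907, positive; keep [4.625, 5.3125]
s = 4.96875 gives h = -2.2334, negative; keep [4.96875, 5.3125]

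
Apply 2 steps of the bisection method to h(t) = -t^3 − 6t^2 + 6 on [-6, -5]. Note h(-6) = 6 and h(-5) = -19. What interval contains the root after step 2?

m = -5.5, h(m) = -9.125 (−); new bracket [-6, -5.5]
m = -5.75, h(m) = -2.265625 (−); new bracket [-6, -5.75]

[-6, -5.75]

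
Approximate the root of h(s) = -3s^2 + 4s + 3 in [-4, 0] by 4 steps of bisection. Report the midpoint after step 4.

m = -2, h(m) = -17 (−); new bracket [-2, 0]
m = -1, h(m) = -4 (−); new bracket [-1, 0]
m = -0.5, h(m) = 0.25 (+); new bracket [-1, -0.5]
m = -0.75, h(m) = -1.6875 (−); new bracket [-0.75, -0.5]

-0.75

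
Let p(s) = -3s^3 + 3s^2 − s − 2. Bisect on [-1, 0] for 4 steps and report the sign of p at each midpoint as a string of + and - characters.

-+++

p(-0.5) = -0.375 < 0, so the root lies in [-1, -0.5]
p(-0.75) = 1.703125 > 0, so the root lies in [-0.75, -0.5]
p(-0.625) = 0.529297 > 0, so the root lies in [-0.625, -0.5]
p(-0.5625) = 0.0457 > 0, so the root lies in [-0.5625, -0.5]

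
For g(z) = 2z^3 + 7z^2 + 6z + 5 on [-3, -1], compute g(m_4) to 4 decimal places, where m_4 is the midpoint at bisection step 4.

g(-2) = 5 > 0, so the root lies in [-3, -2]
g(-2.5) = 2.5 > 0, so the root lies in [-3, -2.5]
g(-2.75) = -0.15625 < 0, so the root lies in [-2.75, -2.5]
g(-2.625) = 1.3086 > 0, so the root lies in [-2.75, -2.625]

1.3086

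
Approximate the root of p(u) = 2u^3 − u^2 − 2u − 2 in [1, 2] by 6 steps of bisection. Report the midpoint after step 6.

midpoint 1.5: p = -0.5 < 0 → [1.5, 2]
midpoint 1.75: p = 2.15625 > 0 → [1.5, 1.75]
midpoint 1.625: p = 0.691406 > 0 → [1.5, 1.625]
midpoint 1.5625: p = 0.063 > 0 → [1.5, 1.5625]
midpoint 1.53125: p = -0.2265 < 0 → [1.53125, 1.5625]
midpoint 1.546875: p = -0.0838 < 0 → [1.546875, 1.5625]

1.546875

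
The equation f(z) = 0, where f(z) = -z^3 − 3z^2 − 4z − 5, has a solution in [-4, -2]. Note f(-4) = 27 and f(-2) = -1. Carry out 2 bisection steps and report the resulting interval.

[-2.5, -2]

m = -3, f(m) = 7 (+); new bracket [-3, -2]
m = -2.5, f(m) = 1.875 (+); new bracket [-2.5, -2]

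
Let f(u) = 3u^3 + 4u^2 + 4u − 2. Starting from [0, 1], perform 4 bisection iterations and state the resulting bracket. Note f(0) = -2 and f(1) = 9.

f(0.5) = 1.375 > 0, so the root lies in [0, 0.5]
f(0.25) = -0.703125 < 0, so the root lies in [0.25, 0.5]
f(0.375) = 0.220703 > 0, so the root lies in [0.25, 0.375]
f(0.3125) = -0.2678 < 0, so the root lies in [0.3125, 0.375]

[0.3125, 0.375]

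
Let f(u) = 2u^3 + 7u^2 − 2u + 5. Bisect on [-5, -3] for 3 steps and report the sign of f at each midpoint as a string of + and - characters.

-++

m = -4, f(m) = -3 (−); new bracket [-4, -3]
m = -3.5, f(m) = 12 (+); new bracket [-4, -3.5]
m = -3.75, f(m) = 5.46875 (+); new bracket [-4, -3.75]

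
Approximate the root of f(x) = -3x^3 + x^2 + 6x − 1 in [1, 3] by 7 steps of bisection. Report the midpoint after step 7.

f(2) = -9 < 0, so the root lies in [1, 2]
f(1.5) = 0.125 > 0, so the root lies in [1.5, 2]
f(1.75) = -3.515625 < 0, so the root lies in [1.5, 1.75]
f(1.625) = -1.4824 < 0, so the root lies in [1.5, 1.625]
f(1.5625) = -0.6277 < 0, so the root lies in [1.5, 1.5625]
f(1.53125) = -0.2389 < 0, so the root lies in [1.5, 1.53125]
f(1.515625) = -0.0538 < 0, so the root lies in [1.5, 1.515625]

1.515625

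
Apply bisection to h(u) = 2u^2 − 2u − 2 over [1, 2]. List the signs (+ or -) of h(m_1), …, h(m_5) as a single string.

-++--

u = 1.5 gives h = -0.5, negative; keep [1.5, 2]
u = 1.75 gives h = 0.625, positive; keep [1.5, 1.75]
u = 1.625 gives h = 0.03125, positive; keep [1.5, 1.625]
u = 1.5625 gives h = -0.2422, negative; keep [1.5625, 1.625]
u = 1.59375 gives h = -0.1074, negative; keep [1.59375, 1.625]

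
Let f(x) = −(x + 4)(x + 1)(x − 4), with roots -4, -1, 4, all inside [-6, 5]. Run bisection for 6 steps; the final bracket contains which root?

4

x = -0.5 gives f = 7.875, positive; keep [-0.5, 5]
x = 2.25 gives f = 35.546875, positive; keep [2.25, 5]
x = 3.625 gives f = 13.224609, positive; keep [3.625, 5]
x = 4.3125 gives f = -13.8, negative; keep [3.625, 4.3125]
x = 3.96875 gives f = 1.2373, positive; keep [3.96875, 4.3125]
x = 4.140625 gives f = -5.8849, negative; keep [3.96875, 4.140625]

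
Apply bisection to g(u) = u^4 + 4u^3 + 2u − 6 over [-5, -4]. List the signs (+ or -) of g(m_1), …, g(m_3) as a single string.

++-

u = -4.5 gives g = 30.5625, positive; keep [-4.5, -4]
u = -4.25 gives g = 4.691406, positive; keep [-4.25, -4]
u = -4.125 gives g = -5.476318, negative; keep [-4.25, -4.125]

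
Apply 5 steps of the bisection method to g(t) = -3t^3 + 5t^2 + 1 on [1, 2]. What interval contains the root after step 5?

[1.75, 1.78125]

g(1.5) = 2.125 > 0, so the root lies in [1.5, 2]
g(1.75) = 0.234375 > 0, so the root lies in [1.75, 2]
g(1.875) = -1.197266 < 0, so the root lies in [1.75, 1.875]
g(1.8125) = -0.4373 < 0, so the root lies in [1.75, 1.8125]
g(1.78125) = -0.0907 < 0, so the root lies in [1.75, 1.78125]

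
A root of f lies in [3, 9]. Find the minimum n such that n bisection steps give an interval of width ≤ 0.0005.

14

Width after n steps is 6/2^n. Need 2^n ≥ 6/0.0005 = 12000.
2^13 = 8192 < 12000 ≤ 2^14 = 16384, so n = 14.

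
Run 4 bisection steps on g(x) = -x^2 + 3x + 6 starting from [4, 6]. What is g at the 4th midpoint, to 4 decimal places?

g(5) = -4 < 0, so the root lies in [4, 5]
g(4.5) = -0.75 < 0, so the root lies in [4, 4.5]
g(4.25) = 0.6875 > 0, so the root lies in [4.25, 4.5]
g(4.375) = -0.0156 < 0, so the root lies in [4.25, 4.375]

-0.0156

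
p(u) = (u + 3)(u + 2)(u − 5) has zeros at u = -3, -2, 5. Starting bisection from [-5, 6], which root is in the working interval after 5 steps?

5

m = 0.5, p(m) = -39.375 (−); new bracket [0.5, 6]
m = 3.25, p(m) = -57.421875 (−); new bracket [3.25, 6]
m = 4.625, p(m) = -18.943359 (−); new bracket [4.625, 6]
m = 5.3125, p(m) = 18.9954 (+); new bracket [4.625, 5.3125]
m = 4.96875, p(m) = -1.7354 (−); new bracket [4.96875, 5.3125]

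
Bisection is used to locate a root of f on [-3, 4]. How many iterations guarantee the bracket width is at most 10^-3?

Width after n steps is 7/2^n. Need 2^n ≥ 7/10^-3 = 7000.
2^12 = 4096 < 7000 ≤ 2^13 = 8192, so n = 13.

13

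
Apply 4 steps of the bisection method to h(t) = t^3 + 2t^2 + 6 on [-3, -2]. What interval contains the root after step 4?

m = -2.5, h(m) = 2.875 (+); new bracket [-3, -2.5]
m = -2.75, h(m) = 0.328125 (+); new bracket [-3, -2.75]
m = -2.875, h(m) = -1.232422 (−); new bracket [-2.875, -2.75]
m = -2.8125, h(m) = -0.427 (−); new bracket [-2.8125, -2.75]

[-2.8125, -2.75]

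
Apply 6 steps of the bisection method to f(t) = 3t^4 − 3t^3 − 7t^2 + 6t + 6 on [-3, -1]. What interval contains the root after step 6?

[-1.21875, -1.1875]

m = -2, f(m) = 38 (+); new bracket [-2, -1]
m = -1.5, f(m) = 6.5625 (+); new bracket [-1.5, -1]
m = -1.25, f(m) = 0.746094 (+); new bracket [-1.25, -1]
m = -1.125, f(m) = -0.5325 (−); new bracket [-1.25, -1.125]
m = -1.1875, f(m) = -0.0068 (−); new bracket [-1.25, -1.1875]
m = -1.21875, f(m) = 0.3397 (+); new bracket [-1.21875, -1.1875]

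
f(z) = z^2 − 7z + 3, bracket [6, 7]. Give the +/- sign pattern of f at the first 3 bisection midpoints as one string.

-++

midpoint 6.5: f = -0.25 < 0 → [6.5, 7]
midpoint 6.75: f = 1.3125 > 0 → [6.5, 6.75]
midpoint 6.625: f = 0.515625 > 0 → [6.5, 6.625]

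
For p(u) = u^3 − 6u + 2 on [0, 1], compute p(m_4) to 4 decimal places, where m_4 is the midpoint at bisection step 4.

midpoint 0.5: p = -0.875 < 0 → [0, 0.5]
midpoint 0.25: p = 0.515625 > 0 → [0.25, 0.5]
midpoint 0.375: p = -0.197266 < 0 → [0.25, 0.375]
midpoint 0.3125: p = 0.1555 > 0 → [0.3125, 0.375]

0.1555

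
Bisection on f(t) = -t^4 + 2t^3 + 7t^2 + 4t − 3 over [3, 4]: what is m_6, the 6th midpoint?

midpoint 3.5: f = 32.4375 > 0 → [3.5, 4]
midpoint 3.75: f = 18.152344 > 0 → [3.75, 4]
midpoint 3.875: f = 8.511475 > 0 → [3.875, 4]
midpoint 3.9375: f = 2.9995 > 0 → [3.9375, 4]
midpoint 3.96875: f = 0.0619 > 0 → [3.96875, 4]
midpoint 3.984375: f = -1.4533 < 0 → [3.96875, 3.984375]

3.984375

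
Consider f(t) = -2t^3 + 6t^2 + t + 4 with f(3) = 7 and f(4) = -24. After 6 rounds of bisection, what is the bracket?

m = 3.5, f(m) = -4.75 (−); new bracket [3, 3.5]
m = 3.25, f(m) = 1.96875 (+); new bracket [3.25, 3.5]
m = 3.375, f(m) = -1.167969 (−); new bracket [3.25, 3.375]
m = 3.3125, f(m) = 0.4546 (+); new bracket [3.3125, 3.375]
m = 3.34375, f(m) = -0.343 (−); new bracket [3.3125, 3.34375]
m = 3.328125, f(m) = 0.0592 (+); new bracket [3.328125, 3.34375]

[3.328125, 3.34375]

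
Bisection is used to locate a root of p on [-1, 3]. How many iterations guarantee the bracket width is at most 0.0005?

13

Width after n steps is 4/2^n. Need 2^n ≥ 4/0.0005 = 8000.
2^12 = 4096 < 8000 ≤ 2^13 = 8192, so n = 13.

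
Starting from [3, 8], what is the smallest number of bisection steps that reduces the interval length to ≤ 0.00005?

17

Width after n steps is 5/2^n. Need 2^n ≥ 5/0.00005 = 100000.
2^16 = 65536 < 100000 ≤ 2^17 = 131072, so n = 17.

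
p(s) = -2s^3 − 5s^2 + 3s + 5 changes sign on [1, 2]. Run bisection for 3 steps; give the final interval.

[1, 1.125]

p(1.5) = -8.5 < 0, so the root lies in [1, 1.5]
p(1.25) = -2.96875 < 0, so the root lies in [1, 1.25]
p(1.125) = -0.800781 < 0, so the root lies in [1, 1.125]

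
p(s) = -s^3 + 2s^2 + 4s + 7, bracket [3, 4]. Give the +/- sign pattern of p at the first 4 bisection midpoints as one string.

+-+-

midpoint 3.5: p = 2.625 > 0 → [3.5, 4]
midpoint 3.75: p = -2.609375 < 0 → [3.5, 3.75]
midpoint 3.625: p = 0.146484 > 0 → [3.625, 3.75]
midpoint 3.6875: p = -1.196 < 0 → [3.625, 3.6875]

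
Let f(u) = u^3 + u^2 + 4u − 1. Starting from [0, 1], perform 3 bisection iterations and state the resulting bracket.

f(0.5) = 1.375 > 0, so the root lies in [0, 0.5]
f(0.25) = 0.078125 > 0, so the root lies in [0, 0.25]
f(0.125) = -0.482422 < 0, so the root lies in [0.125, 0.25]

[0.125, 0.25]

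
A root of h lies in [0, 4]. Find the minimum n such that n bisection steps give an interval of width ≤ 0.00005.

Width after n steps is 4/2^n. Need 2^n ≥ 4/0.00005 = 80000.
2^16 = 65536 < 80000 ≤ 2^17 = 131072, so n = 17.

17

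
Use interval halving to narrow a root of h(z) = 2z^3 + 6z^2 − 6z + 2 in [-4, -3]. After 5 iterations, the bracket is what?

[-3.875, -3.84375]

h(-3.5) = 10.75 > 0, so the root lies in [-4, -3.5]
h(-3.75) = 3.40625 > 0, so the root lies in [-4, -3.75]
h(-3.875) = -1.027344 < 0, so the root lies in [-3.875, -3.75]
h(-3.8125) = 1.2554 > 0, so the root lies in [-3.875, -3.8125]
h(-3.84375) = 0.1307 > 0, so the root lies in [-3.875, -3.84375]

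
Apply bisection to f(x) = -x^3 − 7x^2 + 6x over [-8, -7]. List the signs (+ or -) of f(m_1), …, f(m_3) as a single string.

--+

x = -7.5 gives f = -16.875, negative; keep [-8, -7.5]
x = -7.75 gives f = -1.453125, negative; keep [-8, -7.75]
x = -7.875 gives f = 7.013672, positive; keep [-7.875, -7.75]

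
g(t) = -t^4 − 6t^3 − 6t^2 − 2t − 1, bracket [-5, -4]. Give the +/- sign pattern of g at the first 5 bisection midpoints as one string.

g(-4.5) = 23.1875 > 0, so the root lies in [-5, -4.5]
g(-4.75) = 7.089844 > 0, so the root lies in [-5, -4.75]
g(-4.875) = -3.50415 < 0, so the root lies in [-4.875, -4.75]
g(-4.8125) = 2.0207 > 0, so the root lies in [-4.875, -4.8125]
g(-4.84375) = -0.6835 < 0, so the root lies in [-4.84375, -4.8125]

++-+-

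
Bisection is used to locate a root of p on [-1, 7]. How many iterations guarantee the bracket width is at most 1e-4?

Width after n steps is 8/2^n. Need 2^n ≥ 8/1e-4 = 80000.
2^16 = 65536 < 80000 ≤ 2^17 = 131072, so n = 17.

17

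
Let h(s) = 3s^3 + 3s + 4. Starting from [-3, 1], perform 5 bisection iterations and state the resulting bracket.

[-0.875, -0.75]

s = -1 gives h = -2, negative; keep [-1, 1]
s = 0 gives h = 4, positive; keep [-1, 0]
s = -0.5 gives h = 2.125, positive; keep [-1, -0.5]
s = -0.75 gives h = 0.4844, positive; keep [-1, -0.75]
s = -0.875 gives h = -0.6348, negative; keep [-0.875, -0.75]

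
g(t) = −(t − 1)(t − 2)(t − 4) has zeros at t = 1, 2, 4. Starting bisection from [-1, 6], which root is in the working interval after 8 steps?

4

g(2.5) = 1.125 > 0, so the root lies in [2.5, 6]
g(4.25) = -1.828125 < 0, so the root lies in [2.5, 4.25]
g(3.375) = 2.041016 > 0, so the root lies in [3.375, 4.25]
g(3.8125) = 0.9558 > 0, so the root lies in [3.8125, 4.25]
g(4.03125) = -0.1924 < 0, so the root lies in [3.8125, 4.03125]
g(3.921875) = 0.4387 > 0, so the root lies in [3.921875, 4.03125]
g(3.9765625) = 0.1379 > 0, so the root lies in [3.9765625, 4.03125]
g(4.00390625) = -0.0235 < 0, so the root lies in [3.9765625, 4.00390625]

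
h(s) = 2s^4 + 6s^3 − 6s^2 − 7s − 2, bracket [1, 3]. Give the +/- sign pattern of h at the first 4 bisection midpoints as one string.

++--

h(2) = 40 > 0, so the root lies in [1, 2]
h(1.5) = 4.375 > 0, so the root lies in [1, 1.5]
h(1.25) = -3.523438 < 0, so the root lies in [1.25, 1.5]
h(1.375) = -0.2222 < 0, so the root lies in [1.375, 1.5]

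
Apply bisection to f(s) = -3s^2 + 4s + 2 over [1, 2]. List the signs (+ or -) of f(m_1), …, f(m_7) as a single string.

f(1.5) = 1.25 > 0, so the root lies in [1.5, 2]
f(1.75) = -0.1875 < 0, so the root lies in [1.5, 1.75]
f(1.625) = 0.578125 > 0, so the root lies in [1.625, 1.75]
f(1.6875) = 0.207 > 0, so the root lies in [1.6875, 1.75]
f(1.71875) = 0.0127 > 0, so the root lies in [1.71875, 1.75]
f(1.734375) = -0.0867 < 0, so the root lies in [1.71875, 1.734375]
f(1.7265625) = -0.0368 < 0, so the root lies in [1.71875, 1.7265625]

+-+++--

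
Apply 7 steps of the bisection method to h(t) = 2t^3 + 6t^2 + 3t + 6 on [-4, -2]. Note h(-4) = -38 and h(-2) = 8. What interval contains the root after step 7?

[-2.84375, -2.828125]

t = -3 gives h = -3, negative; keep [-3, -2]
t = -2.5 gives h = 4.75, positive; keep [-3, -2.5]
t = -2.75 gives h = 1.53125, positive; keep [-3, -2.75]
t = -2.875 gives h = -0.5586, negative; keep [-2.875, -2.75]
t = -2.8125 gives h = 0.5288, positive; keep [-2.875, -2.8125]
t = -2.84375 gives h = -0.0041, negative; keep [-2.84375, -2.8125]
t = -2.828125 gives h = 0.265, positive; keep [-2.84375, -2.828125]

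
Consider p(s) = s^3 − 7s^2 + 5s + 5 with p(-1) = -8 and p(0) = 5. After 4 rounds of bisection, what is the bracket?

[-0.5625, -0.5]

midpoint -0.5: p = 0.625 > 0 → [-1, -0.5]
midpoint -0.75: p = -3.109375 < 0 → [-0.75, -0.5]
midpoint -0.625: p = -1.103516 < 0 → [-0.625, -0.5]
midpoint -0.5625: p = -0.2053 < 0 → [-0.5625, -0.5]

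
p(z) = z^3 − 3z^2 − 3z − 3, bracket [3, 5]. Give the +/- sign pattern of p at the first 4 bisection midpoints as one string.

+---

z = 4 gives p = 1, positive; keep [3, 4]
z = 3.5 gives p = -7.375, negative; keep [3.5, 4]
z = 3.75 gives p = -3.703125, negative; keep [3.75, 4]
z = 3.875 gives p = -1.4863, negative; keep [3.875, 4]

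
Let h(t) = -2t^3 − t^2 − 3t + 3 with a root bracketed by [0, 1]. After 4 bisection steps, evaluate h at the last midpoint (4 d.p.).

h(0.5) = 1 > 0, so the root lies in [0.5, 1]
h(0.75) = -0.65625 < 0, so the root lies in [0.5, 0.75]
h(0.625) = 0.246094 > 0, so the root lies in [0.625, 0.75]
h(0.6875) = -0.1851 < 0, so the root lies in [0.625, 0.6875]

-0.1851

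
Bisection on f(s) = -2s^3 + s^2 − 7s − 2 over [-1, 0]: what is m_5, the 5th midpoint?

-0.28125

midpoint -0.5: f = 2 > 0 → [-0.5, 0]
midpoint -0.25: f = -0.15625 < 0 → [-0.5, -0.25]
midpoint -0.375: f = 0.871094 > 0 → [-0.375, -0.25]
midpoint -0.3125: f = 0.3462 > 0 → [-0.3125, -0.25]
midpoint -0.28125: f = 0.0923 > 0 → [-0.28125, -0.25]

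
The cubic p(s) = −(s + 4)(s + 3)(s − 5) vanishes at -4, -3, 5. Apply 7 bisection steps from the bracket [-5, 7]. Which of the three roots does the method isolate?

s = 1 gives p = 80, positive; keep [1, 7]
s = 4 gives p = 56, positive; keep [4, 7]
s = 5.5 gives p = -40.375, negative; keep [4, 5.5]
s = 4.75 gives p = 16.9531, positive; keep [4.75, 5.5]
s = 5.125 gives p = -9.2676, negative; keep [4.75, 5.125]
s = 4.9375 gives p = 4.4338, positive; keep [4.9375, 5.125]
s = 5.03125 gives p = -2.2666, negative; keep [4.9375, 5.03125]

5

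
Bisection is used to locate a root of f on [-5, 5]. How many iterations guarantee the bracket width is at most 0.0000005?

25

Width after n steps is 10/2^n. Need 2^n ≥ 10/0.0000005 = 20000000.
2^24 = 16777216 < 20000000 ≤ 2^25 = 33554432, so n = 25.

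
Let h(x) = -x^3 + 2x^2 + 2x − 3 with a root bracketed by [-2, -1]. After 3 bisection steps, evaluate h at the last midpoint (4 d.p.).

0.6309

midpoint -1.5: h = 1.875 > 0 → [-1.5, -1]
midpoint -1.25: h = -0.421875 < 0 → [-1.5, -1.25]
midpoint -1.375: h = 0.630859 > 0 → [-1.375, -1.25]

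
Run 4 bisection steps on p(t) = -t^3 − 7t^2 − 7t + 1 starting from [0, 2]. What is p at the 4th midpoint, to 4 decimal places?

0.0137

p(1) = -14 < 0, so the root lies in [0, 1]
p(0.5) = -4.375 < 0, so the root lies in [0, 0.5]
p(0.25) = -1.203125 < 0, so the root lies in [0, 0.25]
p(0.125) = 0.0137 > 0, so the root lies in [0.125, 0.25]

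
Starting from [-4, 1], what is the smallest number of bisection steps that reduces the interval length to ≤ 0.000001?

Width after n steps is 5/2^n. Need 2^n ≥ 5/0.000001 = 5000000.
2^22 = 4194304 < 5000000 ≤ 2^23 = 8388608, so n = 23.

23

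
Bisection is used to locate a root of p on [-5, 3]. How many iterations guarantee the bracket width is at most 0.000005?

21

Width after n steps is 8/2^n. Need 2^n ≥ 8/0.000005 = 1600000.
2^20 = 1048576 < 1600000 ≤ 2^21 = 2097152, so n = 21.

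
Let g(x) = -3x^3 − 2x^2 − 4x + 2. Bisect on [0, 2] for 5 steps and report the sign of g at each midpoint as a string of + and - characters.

--++-

g(1) = -7 < 0, so the root lies in [0, 1]
g(0.5) = -0.875 < 0, so the root lies in [0, 0.5]
g(0.25) = 0.828125 > 0, so the root lies in [0.25, 0.5]
g(0.375) = 0.0605 > 0, so the root lies in [0.375, 0.5]
g(0.4375) = -0.384 < 0, so the root lies in [0.375, 0.4375]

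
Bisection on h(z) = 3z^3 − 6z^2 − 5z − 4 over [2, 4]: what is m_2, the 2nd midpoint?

z = 3 gives h = 8, positive; keep [2, 3]
z = 2.5 gives h = -7.125, negative; keep [2.5, 3]

2.5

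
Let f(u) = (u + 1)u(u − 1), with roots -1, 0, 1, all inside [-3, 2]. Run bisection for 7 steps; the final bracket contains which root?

midpoint -0.5: f = 0.375 > 0 → [-3, -0.5]
midpoint -1.75: f = -3.609375 < 0 → [-1.75, -0.5]
midpoint -1.125: f = -0.298828 < 0 → [-1.125, -0.5]
midpoint -0.8125: f = 0.2761 > 0 → [-1.125, -0.8125]
midpoint -0.96875: f = 0.0596 > 0 → [-1.125, -0.96875]
midpoint -1.046875: f = -0.1004 < 0 → [-1.046875, -0.96875]
midpoint -1.0078125: f = -0.0158 < 0 → [-1.0078125, -0.96875]

-1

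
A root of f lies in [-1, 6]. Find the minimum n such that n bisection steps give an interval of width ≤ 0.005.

Width after n steps is 7/2^n. Need 2^n ≥ 7/0.005 = 1400.
2^10 = 1024 < 1400 ≤ 2^11 = 2048, so n = 11.

11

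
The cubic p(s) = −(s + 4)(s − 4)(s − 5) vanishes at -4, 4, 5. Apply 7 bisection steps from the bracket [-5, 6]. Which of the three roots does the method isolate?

p(0.5) = -70.875 < 0, so the root lies in [-5, 0.5]
p(-2.25) = -79.296875 < 0, so the root lies in [-5, -2.25]
p(-3.625) = -24.662109 < 0, so the root lies in [-5, -3.625]
p(-4.3125) = 24.1907 > 0, so the root lies in [-4.3125, -3.625]
p(-3.96875) = -2.2334 < 0, so the root lies in [-4.3125, -3.96875]
p(-4.140625) = 10.464 > 0, so the root lies in [-4.140625, -3.96875]
p(-4.0546875) = 3.9885 > 0, so the root lies in [-4.0546875, -3.96875]

-4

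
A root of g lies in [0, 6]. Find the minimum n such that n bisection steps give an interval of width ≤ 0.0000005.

24

Width after n steps is 6/2^n. Need 2^n ≥ 6/0.0000005 = 12000000.
2^23 = 8388608 < 12000000 ≤ 2^24 = 16777216, so n = 24.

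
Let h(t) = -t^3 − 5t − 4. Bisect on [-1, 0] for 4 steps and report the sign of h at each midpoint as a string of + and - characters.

m = -0.5, h(m) = -1.375 (−); new bracket [-1, -0.5]
m = -0.75, h(m) = 0.171875 (+); new bracket [-0.75, -0.5]
m = -0.625, h(m) = -0.630859 (−); new bracket [-0.75, -0.625]
m = -0.6875, h(m) = -0.2375 (−); new bracket [-0.75, -0.6875]

-+--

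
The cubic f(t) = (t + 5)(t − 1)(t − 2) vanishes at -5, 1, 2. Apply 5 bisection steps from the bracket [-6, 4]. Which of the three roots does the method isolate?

-5

midpoint -1: f = 24 > 0 → [-6, -1]
midpoint -3.5: f = 37.125 > 0 → [-6, -3.5]
midpoint -4.75: f = 9.703125 > 0 → [-6, -4.75]
midpoint -5.375: f = -17.6309 < 0 → [-5.375, -4.75]
midpoint -5.0625: f = -2.676 < 0 → [-5.0625, -4.75]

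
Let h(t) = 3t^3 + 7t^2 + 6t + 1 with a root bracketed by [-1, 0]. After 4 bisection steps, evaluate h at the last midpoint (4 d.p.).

m = -0.5, h(m) = -0.625 (−); new bracket [-0.5, 0]
m = -0.25, h(m) = -0.109375 (−); new bracket [-0.25, 0]
m = -0.125, h(m) = 0.353516 (+); new bracket [-0.25, -0.125]
m = -0.1875, h(m) = 0.1013 (+); new bracket [-0.25, -0.1875]

0.1013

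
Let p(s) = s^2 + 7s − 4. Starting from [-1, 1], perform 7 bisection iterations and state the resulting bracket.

midpoint 0: p = -4 < 0 → [0, 1]
midpoint 0.5: p = -0.25 < 0 → [0.5, 1]
midpoint 0.75: p = 1.8125 > 0 → [0.5, 0.75]
midpoint 0.625: p = 0.7656 > 0 → [0.5, 0.625]
midpoint 0.5625: p = 0.2539 > 0 → [0.5, 0.5625]
midpoint 0.53125: p = 0.001 > 0 → [0.5, 0.53125]
midpoint 0.515625: p = -0.1248 < 0 → [0.515625, 0.53125]

[0.515625, 0.53125]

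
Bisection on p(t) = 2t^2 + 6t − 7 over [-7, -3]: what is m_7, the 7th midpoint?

-3.90625

t = -5 gives p = 13, positive; keep [-5, -3]
t = -4 gives p = 1, positive; keep [-4, -3]
t = -3.5 gives p = -3.5, negative; keep [-4, -3.5]
t = -3.75 gives p = -1.375, negative; keep [-4, -3.75]
t = -3.875 gives p = -0.2188, negative; keep [-4, -3.875]
t = -3.9375 gives p = 0.3828, positive; keep [-3.9375, -3.875]
t = -3.90625 gives p = 0.0801, positive; keep [-3.90625, -3.875]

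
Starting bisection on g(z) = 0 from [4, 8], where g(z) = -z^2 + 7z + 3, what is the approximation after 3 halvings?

midpoint 6: g = 9 > 0 → [6, 8]
midpoint 7: g = 3 > 0 → [7, 8]
midpoint 7.5: g = -0.75 < 0 → [7, 7.5]

7.5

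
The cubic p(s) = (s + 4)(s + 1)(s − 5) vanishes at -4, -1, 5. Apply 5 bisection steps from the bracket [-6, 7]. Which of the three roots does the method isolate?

5

m = 0.5, p(m) = -30.375 (−); new bracket [0.5, 7]
m = 3.75, p(m) = -46.015625 (−); new bracket [3.75, 7]
m = 5.375, p(m) = 22.412109 (+); new bracket [3.75, 5.375]
m = 4.5625, p(m) = -20.8376 (−); new bracket [4.5625, 5.375]
m = 4.96875, p(m) = -1.6729 (−); new bracket [4.96875, 5.375]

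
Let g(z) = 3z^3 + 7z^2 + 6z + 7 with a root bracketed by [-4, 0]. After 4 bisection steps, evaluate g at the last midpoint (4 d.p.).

1.8594

m = -2, g(m) = -1 (−); new bracket [-2, 0]
m = -1, g(m) = 5 (+); new bracket [-2, -1]
m = -1.5, g(m) = 3.625 (+); new bracket [-2, -1.5]
m = -1.75, g(m) = 1.8594 (+); new bracket [-2, -1.75]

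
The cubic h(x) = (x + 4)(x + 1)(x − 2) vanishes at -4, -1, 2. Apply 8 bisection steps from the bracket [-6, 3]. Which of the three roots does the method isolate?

x = -1.5 gives h = 4.375, positive; keep [-6, -1.5]
x = -3.75 gives h = 3.953125, positive; keep [-6, -3.75]
x = -4.875 gives h = -23.310547, negative; keep [-4.875, -3.75]
x = -4.3125 gives h = -6.5344, negative; keep [-4.3125, -3.75]
x = -4.03125 gives h = -0.5713, negative; keep [-4.03125, -3.75]
x = -3.890625 gives h = 1.8624, positive; keep [-4.03125, -3.890625]
x = -3.9609375 gives h = 0.6895, positive; keep [-4.03125, -3.9609375]
x = -3.99609375 gives h = 0.0702, positive; keep [-4.03125, -3.99609375]

-4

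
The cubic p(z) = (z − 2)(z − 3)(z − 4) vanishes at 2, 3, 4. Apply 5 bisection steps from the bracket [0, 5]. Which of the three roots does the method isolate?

z = 2.5 gives p = 0.375, positive; keep [0, 2.5]
z = 1.25 gives p = -3.609375, negative; keep [1.25, 2.5]
z = 1.875 gives p = -0.298828, negative; keep [1.875, 2.5]
z = 2.1875 gives p = 0.2761, positive; keep [1.875, 2.1875]
z = 2.03125 gives p = 0.0596, positive; keep [1.875, 2.03125]

2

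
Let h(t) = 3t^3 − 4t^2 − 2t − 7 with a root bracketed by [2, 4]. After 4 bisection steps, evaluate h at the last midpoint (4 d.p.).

-0.5254

m = 3, h(m) = 32 (+); new bracket [2, 3]
m = 2.5, h(m) = 9.875 (+); new bracket [2, 2.5]
m = 2.25, h(m) = 2.421875 (+); new bracket [2, 2.25]
m = 2.125, h(m) = -0.5254 (−); new bracket [2.125, 2.25]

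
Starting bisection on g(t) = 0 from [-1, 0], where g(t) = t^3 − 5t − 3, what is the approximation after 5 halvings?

g(-0.5) = -0.625 < 0, so the root lies in [-1, -0.5]
g(-0.75) = 0.328125 > 0, so the root lies in [-0.75, -0.5]
g(-0.625) = -0.119141 < 0, so the root lies in [-0.75, -0.625]
g(-0.6875) = 0.1125 > 0, so the root lies in [-0.6875, -0.625]
g(-0.65625) = -0.0014 < 0, so the root lies in [-0.6875, -0.65625]

-0.65625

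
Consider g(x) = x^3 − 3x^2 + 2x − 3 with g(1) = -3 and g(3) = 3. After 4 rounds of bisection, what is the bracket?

[2.625, 2.75]

x = 2 gives g = -3, negative; keep [2, 3]
x = 2.5 gives g = -1.125, negative; keep [2.5, 3]
x = 2.75 gives g = 0.609375, positive; keep [2.5, 2.75]
x = 2.625 gives g = -0.334, negative; keep [2.625, 2.75]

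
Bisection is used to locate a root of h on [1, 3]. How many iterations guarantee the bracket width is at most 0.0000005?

Width after n steps is 2/2^n. Need 2^n ≥ 2/0.0000005 = 4000000.
2^21 = 2097152 < 4000000 ≤ 2^22 = 4194304, so n = 22.

22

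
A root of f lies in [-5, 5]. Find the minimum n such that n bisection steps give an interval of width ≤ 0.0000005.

Width after n steps is 10/2^n. Need 2^n ≥ 10/0.0000005 = 20000000.
2^24 = 16777216 < 20000000 ≤ 2^25 = 33554432, so n = 25.

25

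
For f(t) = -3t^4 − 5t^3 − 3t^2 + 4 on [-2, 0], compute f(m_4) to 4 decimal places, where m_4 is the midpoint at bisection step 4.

0.6028

t = -1 gives f = 3, positive; keep [-2, -1]
t = -1.5 gives f = -1.0625, negative; keep [-1.5, -1]
t = -1.25 gives f = 1.753906, positive; keep [-1.5, -1.25]
t = -1.375 gives f = 0.6028, positive; keep [-1.5, -1.375]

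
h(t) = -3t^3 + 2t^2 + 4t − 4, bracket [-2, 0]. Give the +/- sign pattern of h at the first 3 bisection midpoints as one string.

midpoint -1: h = -3 < 0 → [-2, -1]
midpoint -1.5: h = 4.625 > 0 → [-1.5, -1]
midpoint -1.25: h = -0.015625 < 0 → [-1.5, -1.25]

-+-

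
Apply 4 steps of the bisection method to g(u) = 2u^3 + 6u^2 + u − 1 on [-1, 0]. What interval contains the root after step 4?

g(-0.5) = -0.25 < 0, so the root lies in [-1, -0.5]
g(-0.75) = 0.78125 > 0, so the root lies in [-0.75, -0.5]
g(-0.625) = 0.230469 > 0, so the root lies in [-0.625, -0.5]
g(-0.5625) = -0.02 < 0, so the root lies in [-0.625, -0.5625]

[-0.625, -0.5625]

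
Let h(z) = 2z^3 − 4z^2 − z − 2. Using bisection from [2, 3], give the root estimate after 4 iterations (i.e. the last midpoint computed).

z = 2.5 gives h = 1.75, positive; keep [2, 2.5]
z = 2.25 gives h = -1.71875, negative; keep [2.25, 2.5]
z = 2.375 gives h = -0.144531, negative; keep [2.375, 2.5]
z = 2.4375 gives h = 0.7612, positive; keep [2.375, 2.4375]

2.4375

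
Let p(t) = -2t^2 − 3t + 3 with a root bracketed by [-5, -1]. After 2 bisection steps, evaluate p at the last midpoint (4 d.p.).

t = -3 gives p = -6, negative; keep [-3, -1]
t = -2 gives p = 1, positive; keep [-3, -2]

1.0000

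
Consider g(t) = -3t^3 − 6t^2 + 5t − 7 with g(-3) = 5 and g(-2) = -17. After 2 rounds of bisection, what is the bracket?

g(-2.5) = -10.125 < 0, so the root lies in [-3, -2.5]
g(-2.75) = -3.734375 < 0, so the root lies in [-3, -2.75]

[-3, -2.75]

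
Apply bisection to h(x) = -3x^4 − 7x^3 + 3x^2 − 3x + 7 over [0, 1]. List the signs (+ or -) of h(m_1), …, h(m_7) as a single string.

midpoint 0.5: h = 5.1875 > 0 → [0.5, 1]
midpoint 0.75: h = 2.535156 > 0 → [0.75, 1]
midpoint 0.875: h = 0.223877 > 0 → [0.875, 1]
midpoint 0.9375: h = -1.261 < 0 → [0.875, 0.9375]
midpoint 0.90625: h = -0.4885 < 0 → [0.875, 0.90625]
midpoint 0.890625: h = -0.125 < 0 → [0.875, 0.890625]
midpoint 0.8828125: h = 0.0513 > 0 → [0.8828125, 0.890625]

+++---+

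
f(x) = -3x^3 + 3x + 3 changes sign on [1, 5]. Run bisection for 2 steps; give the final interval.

midpoint 3: f = -69 < 0 → [1, 3]
midpoint 2: f = -15 < 0 → [1, 2]

[1, 2]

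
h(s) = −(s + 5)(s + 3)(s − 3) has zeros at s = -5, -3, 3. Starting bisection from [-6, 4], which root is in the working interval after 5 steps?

h(-1) = 32 > 0, so the root lies in [-1, 4]
h(1.5) = 43.875 > 0, so the root lies in [1.5, 4]
h(2.75) = 11.140625 > 0, so the root lies in [2.75, 4]
h(3.375) = -20.0215 < 0, so the root lies in [2.75, 3.375]
h(3.0625) = -3.0549 < 0, so the root lies in [2.75, 3.0625]

3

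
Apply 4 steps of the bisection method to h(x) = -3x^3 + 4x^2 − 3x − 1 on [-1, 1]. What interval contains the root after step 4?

h(0) = -1 < 0, so the root lies in [-1, 0]
h(-0.5) = 1.875 > 0, so the root lies in [-0.5, 0]
h(-0.25) = 0.046875 > 0, so the root lies in [-0.25, 0]
h(-0.125) = -0.5566 < 0, so the root lies in [-0.25, -0.125]

[-0.25, -0.125]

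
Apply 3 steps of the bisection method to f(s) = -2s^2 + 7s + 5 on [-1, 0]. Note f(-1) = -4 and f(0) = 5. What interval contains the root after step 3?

[-0.625, -0.5]

s = -0.5 gives f = 1, positive; keep [-1, -0.5]
s = -0.75 gives f = -1.375, negative; keep [-0.75, -0.5]
s = -0.625 gives f = -0.15625, negative; keep [-0.625, -0.5]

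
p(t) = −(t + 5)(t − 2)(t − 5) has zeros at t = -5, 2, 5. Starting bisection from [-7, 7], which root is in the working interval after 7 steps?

t = 0 gives p = -50, negative; keep [-7, 0]
t = -3.5 gives p = -70.125, negative; keep [-7, -3.5]
t = -5.25 gives p = 18.578125, positive; keep [-5.25, -3.5]
t = -4.375 gives p = -37.3535, negative; keep [-5.25, -4.375]
t = -4.8125 gives p = -12.5339, negative; keep [-5.25, -4.8125]
t = -5.03125 gives p = 2.2041, positive; keep [-5.03125, -4.8125]
t = -4.921875 gives p = -5.3655, negative; keep [-5.03125, -4.921875]

-5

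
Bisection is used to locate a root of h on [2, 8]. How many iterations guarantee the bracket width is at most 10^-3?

13

Width after n steps is 6/2^n. Need 2^n ≥ 6/10^-3 = 6000.
2^12 = 4096 < 6000 ≤ 2^13 = 8192, so n = 13.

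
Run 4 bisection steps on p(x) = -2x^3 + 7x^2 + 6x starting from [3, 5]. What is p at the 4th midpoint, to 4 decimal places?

midpoint 4: p = 8 > 0 → [4, 5]
midpoint 4.5: p = -13.5 < 0 → [4, 4.5]
midpoint 4.25: p = -1.59375 < 0 → [4, 4.25]
midpoint 4.125: p = 3.4805 > 0 → [4.125, 4.25]

3.4805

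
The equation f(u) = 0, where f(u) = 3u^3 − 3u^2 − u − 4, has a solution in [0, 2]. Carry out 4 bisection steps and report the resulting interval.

[1.625, 1.75]

m = 1, f(m) = -5 (−); new bracket [1, 2]
m = 1.5, f(m) = -2.125 (−); new bracket [1.5, 2]
m = 1.75, f(m) = 1.140625 (+); new bracket [1.5, 1.75]
m = 1.625, f(m) = -0.6738 (−); new bracket [1.625, 1.75]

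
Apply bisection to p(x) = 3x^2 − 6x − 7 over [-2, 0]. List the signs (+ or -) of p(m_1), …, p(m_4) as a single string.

x = -1 gives p = 2, positive; keep [-1, 0]
x = -0.5 gives p = -3.25, negative; keep [-1, -0.5]
x = -0.75 gives p = -0.8125, negative; keep [-1, -0.75]
x = -0.875 gives p = 0.5469, positive; keep [-0.875, -0.75]

+--+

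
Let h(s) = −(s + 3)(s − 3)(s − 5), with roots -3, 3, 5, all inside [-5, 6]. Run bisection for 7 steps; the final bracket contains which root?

midpoint 0.5: h = -39.375 < 0 → [-5, 0.5]
midpoint -2.25: h = -28.546875 < 0 → [-5, -2.25]
midpoint -3.625: h = 35.712891 > 0 → [-3.625, -2.25]
midpoint -2.9375: h = -2.9456 < 0 → [-3.625, -2.9375]
midpoint -3.28125: h = 14.6297 > 0 → [-3.28125, -2.9375]
midpoint -3.109375: h = 5.4188 > 0 → [-3.109375, -2.9375]
midpoint -3.0234375: h = 1.1327 > 0 → [-3.0234375, -2.9375]

-3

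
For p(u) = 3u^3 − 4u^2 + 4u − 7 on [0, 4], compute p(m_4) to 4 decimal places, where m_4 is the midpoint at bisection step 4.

-2.3906

u = 2 gives p = 9, positive; keep [0, 2]
u = 1 gives p = -4, negative; keep [1, 2]
u = 1.5 gives p = 0.125, positive; keep [1, 1.5]
u = 1.25 gives p = -2.3906, negative; keep [1.25, 1.5]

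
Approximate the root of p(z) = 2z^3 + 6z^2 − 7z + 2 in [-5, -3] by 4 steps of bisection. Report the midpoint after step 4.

m = -4, p(m) = -2 (−); new bracket [-4, -3]
m = -3.5, p(m) = 14.25 (+); new bracket [-4, -3.5]
m = -3.75, p(m) = 7.15625 (+); new bracket [-4, -3.75]
m = -3.875, p(m) = 2.8477 (+); new bracket [-4, -3.875]

-3.875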